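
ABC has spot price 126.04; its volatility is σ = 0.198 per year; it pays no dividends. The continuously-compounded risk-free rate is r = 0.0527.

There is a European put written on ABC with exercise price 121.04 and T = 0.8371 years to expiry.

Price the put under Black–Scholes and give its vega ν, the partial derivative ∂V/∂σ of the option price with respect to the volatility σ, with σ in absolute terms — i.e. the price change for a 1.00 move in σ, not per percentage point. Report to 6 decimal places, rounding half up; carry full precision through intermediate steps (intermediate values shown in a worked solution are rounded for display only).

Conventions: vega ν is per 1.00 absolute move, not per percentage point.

price = 4.547233
ν = 39.382780

σ√T = 0.198·√0.8371 = 0.181156
d₁ = (ln(S/K) + (r+σ²/2)T) / (σ√T) = (ln(126.04/121.04) + (0.0527+0.198²/2)·0.8371) / 0.181156 = (0.040478 + 0.060524) / 0.181156 = 0.557541
d₂ = d₁ − σ√T = 0.557541 − 0.181156 = 0.376385
e^{−rT} = 0.956844
N(−d₁) = 0.288579,  N(−d₂) = 0.353315
Put price V = K·e^{−rT}·N(−d₂) − S·N(−d₁) = 40.919699 − 36.372467 = 4.547233
φ(d₁) = (1/√(2π))·e^{−d₁²/2} = 0.341515
ν = S·φ(d₁)·√T = 39.382780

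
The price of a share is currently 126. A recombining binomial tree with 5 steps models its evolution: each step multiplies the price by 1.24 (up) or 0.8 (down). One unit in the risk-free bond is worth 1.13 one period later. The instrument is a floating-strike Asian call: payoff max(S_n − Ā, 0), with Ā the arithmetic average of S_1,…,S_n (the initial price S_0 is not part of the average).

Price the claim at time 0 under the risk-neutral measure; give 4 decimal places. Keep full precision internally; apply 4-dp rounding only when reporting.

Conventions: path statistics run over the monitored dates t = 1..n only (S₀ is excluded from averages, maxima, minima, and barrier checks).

With p* = (R−d)/(u−d) = 0.7500, sum probability × payoff across the paths and divide by R^5.
Enumerate all 2^5 = 32 price paths (U = up ×1.24, D = down ×0.8); each path with k up-moves has probability p*^k·(1−p*)^(5−k).
DDDDD: Ā=67.7699, payoff=0.0000, prob=0.000977
UDDDD: Ā=105.0433, payoff=0.0000, prob=0.002930
DUDDD: Ā=93.9553, payoff=0.0000, prob=0.002930
UUDDD: Ā=145.6307, payoff=0.0000, prob=0.008789
DDUDD: Ā=85.0849, payoff=0.0000, prob=0.002930
UDUDD: Ā=131.8816, payoff=0.0000, prob=0.008789
DUUDD: Ā=120.7936, payoff=0.0000, prob=0.008789
UUUDD: Ā=187.2300, payoff=0.0000, prob=0.026367
DDDUD: Ā=77.9886, payoff=0.0000, prob=0.002930
UDDUD: Ā=120.8823, payoff=0.0000, prob=0.008789
DUDUD: Ā=109.7943, payoff=0.0000, prob=0.008789
UUDUD: Ā=170.1811, payoff=0.0000, prob=0.026367
DDUUD: Ā=100.9239, payoff=0.0000, prob=0.008789
UDUUD: Ā=156.4320, payoff=0.0000, prob=0.026367
DUUUD: Ā=145.3440, payoff=8.4062, prob=0.026367
UUUUD: Ā=225.2832, payoff=13.0296, prob=0.079102
DDDDU: Ā=72.3115, payoff=0.0000, prob=0.002930
UDDDU: Ā=112.0828, payoff=0.0000, prob=0.008789
DUDDU: Ā=100.9948, payoff=0.0000, prob=0.008789
UUDDU: Ā=156.5420, payoff=0.0000, prob=0.026367
DDUDU: Ā=92.1244, payoff=7.0692, prob=0.008789
UDUDU: Ā=142.7929, payoff=10.9573, prob=0.026367
DUUDU: Ā=131.7049, payoff=22.0453, prob=0.026367
UUUDU: Ā=204.1425, payoff=34.1702, prob=0.079102
DDDUU: Ā=85.0281, payoff=14.1655, prob=0.008789
UDDUU: Ā=131.7936, payoff=21.9566, prob=0.026367
DUDUU: Ā=120.7056, payoff=33.0446, prob=0.026367
UUDUU: Ā=187.0936, payoff=51.2191, prob=0.079102
DDUUU: Ā=111.8352, payoff=41.9150, prob=0.026367
UDUUU: Ā=173.3445, payoff=64.9682, prob=0.079102
DUUUU: Ā=162.2565, payoff=76.0562, prob=0.079102
UUUUU: Ā=251.4976, payoff=117.8872, prob=0.237305
Price = Σ prob·payoff / R^5 = 50.749399 / 1.842435 = 27.5447

price = 27.5447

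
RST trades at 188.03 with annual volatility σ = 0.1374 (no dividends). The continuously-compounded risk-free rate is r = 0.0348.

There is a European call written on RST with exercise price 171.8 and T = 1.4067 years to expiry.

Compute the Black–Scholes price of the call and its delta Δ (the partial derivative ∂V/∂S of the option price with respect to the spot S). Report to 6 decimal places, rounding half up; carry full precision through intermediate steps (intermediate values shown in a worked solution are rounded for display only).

price = 27.550138
Δ = 0.825315

σ√T = 0.1374·√1.4067 = 0.162962
d₁ = (ln(S/K) + (r+σ²/2)T) / (σ√T) = (ln(188.03/171.8) + (0.0348+0.1374²/2)·1.4067) / 0.162962 = (0.090271 + 0.062232) / 0.162962 = 0.935811
d₂ = d₁ − σ√T = 0.935811 − 0.162962 = 0.772849
e^{−rT} = 0.952226
N(d₁) = 0.825315,  N(d₂) = 0.780194
Call price V = S·N(d₁) − K·e^{−rT}·N(d₂) = 155.183938 − 127.633800 = 27.550138
Δ = N(d₁) = 0.825315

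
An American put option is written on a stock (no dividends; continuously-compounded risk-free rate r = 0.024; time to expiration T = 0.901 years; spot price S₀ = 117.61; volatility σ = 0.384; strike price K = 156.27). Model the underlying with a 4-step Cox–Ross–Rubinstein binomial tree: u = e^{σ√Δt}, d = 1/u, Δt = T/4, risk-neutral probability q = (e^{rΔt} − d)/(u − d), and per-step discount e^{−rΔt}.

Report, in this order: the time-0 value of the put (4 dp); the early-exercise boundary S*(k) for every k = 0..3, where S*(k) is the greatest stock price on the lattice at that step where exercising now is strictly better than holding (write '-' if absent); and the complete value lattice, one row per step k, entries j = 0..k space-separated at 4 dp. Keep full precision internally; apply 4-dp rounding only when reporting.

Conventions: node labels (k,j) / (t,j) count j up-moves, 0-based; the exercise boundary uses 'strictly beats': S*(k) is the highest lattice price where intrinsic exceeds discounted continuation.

Δt=0.22525, u=1.19991, d=0.83339, q=0.46935, disc=e^(-rΔt)=0.99461
k=4 terminal: V=max(K-S,0) → 99.5356 74.5844 38.6600 0.0000 0.0000
k=3: j=0 S=68.0763 intr=88.1937 cont=87.3512 V=88.1937[EX]; j=1 S=98.0155 intr=58.2545 cont=57.4120 V=58.2545[EX]; j=2 S=141.1217 intr=15.1483 cont=20.4042 V=20.4042[hold]; j=3 S=203.1855 intr=0.0000 cont=0.0000 V=0.0000[hold]  S*(3)=98.0155
k=2: j=0 S=81.6856 intr=74.5844 cont=73.7419 V=74.5844[EX]; j=1 S=117.6100 intr=38.6600 cont=40.2710 V=40.2710[hold]; j=2 S=169.3336 intr=0.0000 cont=10.7691 V=10.7691[hold]  S*(2)=81.6856
k=1: j=0 S=98.0155 intr=58.2545 cont=58.1640 V=58.2545[EX]; j=1 S=141.1217 intr=15.1483 cont=26.2817 V=26.2817[hold]  S*(1)=98.0155
k=0: j=0 S=117.6100 intr=38.6600 cont=43.0148 V=43.0148[hold]  S*(0)=-

price = 43.0148
boundary = - 98.0155 81.6856 98.0155
tree:
43.0148
58.2545 26.2817
74.5844 40.2710 10.7691
88.1937 58.2545 20.4042 0.0000
99.5356 74.5844 38.6600 0.0000 0.0000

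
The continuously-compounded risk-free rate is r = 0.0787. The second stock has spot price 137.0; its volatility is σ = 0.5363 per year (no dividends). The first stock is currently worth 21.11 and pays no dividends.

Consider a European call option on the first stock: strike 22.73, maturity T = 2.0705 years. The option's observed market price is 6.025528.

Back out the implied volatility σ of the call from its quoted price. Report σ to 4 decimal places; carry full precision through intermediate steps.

sigma = 0.4453

At σ = 0.4453 the Black–Scholes value reproduces the quote:
σ√T = 0.4453·√2.0705 = 0.640753
d₁ = (ln(S/K) + (r+σ²/2)T) / (σ√T) = (ln(21.11/22.73) + (0.0787+0.4453²/2)·2.0705) / 0.640753 = (-0.073939 + 0.368230) / 0.640753 = 0.459290
d₂ = d₁ − σ√T = 0.459290 − 0.640753 = -0.181462
e^{−rT} = 0.849635
N(d₁) = 0.676987,  N(d₂) = 0.428002
V = S·N(d₁) − K·e^{−rT}·N(d₂) = 14.291199 − 8.265671 = 6.025528 (the quoted price), and the Black–Scholes price is strictly increasing in σ, so σ is unique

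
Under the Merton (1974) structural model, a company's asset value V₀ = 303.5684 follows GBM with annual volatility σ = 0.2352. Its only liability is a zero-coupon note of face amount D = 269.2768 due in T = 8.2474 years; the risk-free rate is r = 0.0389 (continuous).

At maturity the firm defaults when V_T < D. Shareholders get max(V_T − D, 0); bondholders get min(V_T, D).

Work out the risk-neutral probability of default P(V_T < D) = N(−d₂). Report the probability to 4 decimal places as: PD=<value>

PD=0.3765

With assets at 303.5684 and a single debt payment of 269.2768 at 8.2474 years:
d₁ = [ln(V₀/D) + (r + σ²/2)T] / (σ√T)
   = [ln(303.5684/269.2768) + (0.0389 + 0.5·0.2352²)·8.2474] / (0.2352·√8.2474)
   = [0.119867 + 0.548943] / 0.675454 = 0.990164
d₂ = d₁ − σ√T = 0.990164 − 0.675454 = 0.314710
risk-neutral PD = N(−d₂) = N(-0.314710) = 0.376491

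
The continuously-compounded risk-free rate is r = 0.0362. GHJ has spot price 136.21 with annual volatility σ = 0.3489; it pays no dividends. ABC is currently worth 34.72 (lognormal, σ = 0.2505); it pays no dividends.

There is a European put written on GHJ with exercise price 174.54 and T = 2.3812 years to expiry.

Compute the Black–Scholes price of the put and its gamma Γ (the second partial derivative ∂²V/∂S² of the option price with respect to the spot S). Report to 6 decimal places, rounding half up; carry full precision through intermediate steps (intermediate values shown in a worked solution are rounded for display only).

σ√T = 0.3489·√2.3812 = 0.538392
d₁ = (ln(S/K) + (r+σ²/2)T) / (σ√T) = (ln(136.21/174.54) + (0.0362+0.3489²/2)·2.3812) / 0.538392 = (-0.247956 + 0.231133) / 0.538392 = -0.031248
d₂ = d₁ − σ√T = -0.031248 − 0.538392 = -0.569640
e^{−rT} = 0.917411
N(−d₁) = 0.512464,  N(−d₂) = 0.715539
Put price V = K·e^{−rT}·N(−d₂) − S·N(−d₁) = 114.575665 − 69.802720 = 44.772944
φ(d₁) = (1/√(2π))·e^{−d₁²/2} = 0.398748
Γ = φ(d₁) / (S·σ·√T) = 0.005437

price = 44.772944
Γ = 0.005437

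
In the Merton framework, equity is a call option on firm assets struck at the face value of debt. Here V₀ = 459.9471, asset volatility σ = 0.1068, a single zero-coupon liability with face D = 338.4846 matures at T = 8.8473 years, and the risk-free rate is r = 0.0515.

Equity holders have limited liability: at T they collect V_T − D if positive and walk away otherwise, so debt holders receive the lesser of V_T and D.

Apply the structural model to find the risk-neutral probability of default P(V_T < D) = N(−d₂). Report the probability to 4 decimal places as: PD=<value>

Apply the equity-as-call identities (strike 338.4846, horizon 8.8473 years):
d₁ = [ln(V₀/D) + (r + σ²/2)T] / (σ√T)
   = [ln(459.9471/338.4846) + (0.0515 + 0.5·0.1068²)·8.8473] / (0.1068·√8.8473)
   = [0.306633 + 0.506093] / 0.317670 = 2.558395
d₂ = d₁ − σ√T = 2.558395 − 0.317670 = 2.240724
risk-neutral PD = N(−d₂) = N(-2.240724) = 0.012522

PD=0.0125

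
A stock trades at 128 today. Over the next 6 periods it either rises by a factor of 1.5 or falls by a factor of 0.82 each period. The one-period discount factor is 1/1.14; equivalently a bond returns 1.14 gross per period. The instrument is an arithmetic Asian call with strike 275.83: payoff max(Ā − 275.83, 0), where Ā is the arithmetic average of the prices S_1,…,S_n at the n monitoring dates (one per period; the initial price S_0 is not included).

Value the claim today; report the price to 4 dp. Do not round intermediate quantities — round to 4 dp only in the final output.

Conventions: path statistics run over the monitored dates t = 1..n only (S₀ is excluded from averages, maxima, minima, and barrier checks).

Risk-neutral up-probability p* = (R−d)/(u−d) = (1.14−0.82)/(1.5−0.82) = 0.4706; the claim prices as the p*-weighted sum of path payoffs discounted by R^6.
Enumerate all 2^6 = 64 price paths (U = up ×1.5, D = down ×0.82); each path with k up-moves has probability p*^k·(1−p*)^(6−k).
DDDDDD: Ā=67.6402, payoff=0.0000, prob=0.022017
UDDDDD: Ā=123.7321, payoff=0.0000, prob=0.019571
DUDDDD: Ā=109.2255, payoff=0.0000, prob=0.019571
UUDDDD: Ā=199.8027, payoff=0.0000, prob=0.017396
DDUDDD: Ā=97.3300, payoff=0.0000, prob=0.019571
UDUDDD: Ā=178.0427, payoff=0.0000, prob=0.017396
DUUDDD: Ā=163.5360, payoff=0.0000, prob=0.017396
UUUDDD: Ā=299.1513, payoff=23.3213, prob=0.015463
DDDUDD: Ā=87.5757, payoff=0.0000, prob=0.019571
UDDUDD: Ā=160.1995, payoff=0.0000, prob=0.017396
DUDUDD: Ā=145.6928, payoff=0.0000, prob=0.017396
UUDUDD: Ā=266.5113, payoff=0.0000, prob=0.015463
DDUUDD: Ā=133.7974, payoff=0.0000, prob=0.017396
UDUUDD: Ā=244.7513, payoff=0.0000, prob=0.015463
DUUUDD: Ā=230.2446, payoff=0.0000, prob=0.015463
UUUUDD: Ā=421.1792, payoff=145.3492, prob=0.013745
DDDDUD: Ā=79.5772, payoff=0.0000, prob=0.019571
UDDDUD: Ā=145.5681, payoff=0.0000, prob=0.017396
DUDDUD: Ā=131.0614, payoff=0.0000, prob=0.017396
UUDDUD: Ā=239.7465, payoff=0.0000, prob=0.015463
DDUDUD: Ā=119.1660, payoff=0.0000, prob=0.017396
UDUDUD: Ā=217.9865, payoff=0.0000, prob=0.015463
DUUDUD: Ā=203.4798, payoff=0.0000, prob=0.015463
UUUDUD: Ā=372.2192, payoff=96.3892, prob=0.013745
DDDUUD: Ā=109.4117, payoff=0.0000, prob=0.017396
UDDUUD: Ā=200.1433, payoff=0.0000, prob=0.015463
DUDUUD: Ā=185.6366, payoff=0.0000, prob=0.015463
UUDUUD: Ā=339.5792, payoff=63.7492, prob=0.013745
DDUUUD: Ā=173.7412, payoff=0.0000, prob=0.015463
UDUUUD: Ā=317.8192, payoff=41.9892, prob=0.013745
DUUUUD: Ā=303.3125, payoff=27.4825, prob=0.013745
UUUUUD: Ā=554.8400, payoff=279.0100, prob=0.012218
DDDDDU: Ā=73.0184, payoff=0.0000, prob=0.019571
UDDDDU: Ā=133.5703, payoff=0.0000, prob=0.017396
DUDDDU: Ā=119.0637, payoff=0.0000, prob=0.017396
UUDDDU: Ā=217.7994, payoff=0.0000, prob=0.015463
DDUDDU: Ā=107.1682, payoff=0.0000, prob=0.017396
UDUDDU: Ā=196.0394, payoff=0.0000, prob=0.015463
DUUDDU: Ā=181.5327, payoff=0.0000, prob=0.015463
UUUDDU: Ā=332.0720, payoff=56.2420, prob=0.013745
DDDUDU: Ā=97.4139, payoff=0.0000, prob=0.017396
UDDUDU: Ā=178.1962, payoff=0.0000, prob=0.015463
DUDUDU: Ā=163.6895, payoff=0.0000, prob=0.015463
UUDUDU: Ā=299.4320, payoff=23.6020, prob=0.013745
DDUUDU: Ā=151.7940, payoff=0.0000, prob=0.015463
UDUUDU: Ā=277.6720, payoff=1.8420, prob=0.013745
DUUUDU: Ā=263.1653, payoff=0.0000, prob=0.013745
UUUUDU: Ā=481.4000, payoff=205.5700, prob=0.012218
DDDDUU: Ā=89.4154, payoff=0.0000, prob=0.017396
UDDDUU: Ā=163.5647, payoff=0.0000, prob=0.015463
DUDDUU: Ā=149.0581, payoff=0.0000, prob=0.015463
UUDDUU: Ā=272.6672, payoff=0.0000, prob=0.013745
DDUDUU: Ā=137.1626, payoff=0.0000, prob=0.015463
UDUDUU: Ā=250.9072, payoff=0.0000, prob=0.013745
DUUDUU: Ā=236.4005, payoff=0.0000, prob=0.013745
UUUDUU: Ā=432.4400, payoff=156.6100, prob=0.012218
DDDUUU: Ā=127.4083, payoff=0.0000, prob=0.015463
UDDUUU: Ā=233.0640, payoff=0.0000, prob=0.013745
DUDUUU: Ā=218.5573, payoff=0.0000, prob=0.013745
UUDUUU: Ā=399.8000, payoff=123.9700, prob=0.012218
DDUUUU: Ā=206.6619, payoff=0.0000, prob=0.013745
UDUUUU: Ā=378.0400, payoff=102.2100, prob=0.012218
DUUUUU: Ā=363.5333, payoff=87.7033, prob=0.012218
UUUUUU: Ā=665.0000, payoff=389.1700, prob=0.010860
Price = Σ prob·payoff / R^6 = 22.532914 / 2.194973 = 10.2657

price = 10.2657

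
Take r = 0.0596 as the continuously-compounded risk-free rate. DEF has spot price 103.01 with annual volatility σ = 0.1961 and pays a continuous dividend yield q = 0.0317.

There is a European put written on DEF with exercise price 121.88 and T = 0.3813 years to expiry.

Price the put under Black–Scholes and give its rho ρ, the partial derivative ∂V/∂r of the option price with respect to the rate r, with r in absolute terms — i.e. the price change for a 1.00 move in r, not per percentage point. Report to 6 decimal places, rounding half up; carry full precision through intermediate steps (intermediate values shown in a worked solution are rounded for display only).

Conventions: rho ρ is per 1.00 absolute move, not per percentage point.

σ√T = 0.1961·√0.3813 = 0.121091
d₁ = (ln(S/K) + (r−q+σ²/2)T) / (σ√T) = (ln(103.01/121.88) + (0.0596−0.0317+0.1961²/2)·0.3813) / 0.121091 = (-0.168211 + 0.017970) / 0.121091 = -1.240732
d₂ = d₁ − σ√T = -1.240732 − 0.121091 = -1.361822
e^{−rT} = 0.977531
e^{−qT} = 0.987986
N(−d₁) = 0.892648,  N(−d₂) = 0.913373
Put price V = K·e^{−rT}·N(−d₂) − S·e^{−qT}·N(−d₁) = 108.820589 − 90.846874 = 17.973715
ρ = −K·T·e^{−rT}·N(−d₂) = -41.493291

price = 17.973715
ρ = -41.493291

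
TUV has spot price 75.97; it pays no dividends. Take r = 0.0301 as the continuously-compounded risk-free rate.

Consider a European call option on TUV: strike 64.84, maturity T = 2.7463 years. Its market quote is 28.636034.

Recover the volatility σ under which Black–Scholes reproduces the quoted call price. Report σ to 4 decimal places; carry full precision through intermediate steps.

At σ = 0.4451 the Black–Scholes value reproduces the quote:
σ√T = 0.4451·√2.7463 = 0.737618
d₁ = (ln(S/K) + (r+σ²/2)T) / (σ√T) = (ln(75.97/64.84) + (0.0301+0.4451²/2)·2.7463) / 0.737618 = (0.158416 + 0.354704) / 0.737618 = 0.695644
d₂ = d₁ − σ√T = 0.695644 − 0.737618 = -0.041974
e^{−rT} = 0.920661
N(d₁) = 0.756674,  N(d₂) = 0.483260
V = S·N(d₁) − K·e^{−rT}·N(d₂) = 57.484534 − 28.848500 = 28.636034 (equal to the quote); since ∂V/∂σ > 0 for all σ, the implied volatility is unique

sigma = 0.4451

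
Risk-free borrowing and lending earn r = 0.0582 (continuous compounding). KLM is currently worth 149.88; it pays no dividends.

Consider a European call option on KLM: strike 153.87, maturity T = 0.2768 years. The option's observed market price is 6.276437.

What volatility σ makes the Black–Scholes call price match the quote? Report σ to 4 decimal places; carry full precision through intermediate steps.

sigma = 0.2220

At σ = 0.2220 the Black–Scholes value reproduces the quote:
σ√T = 0.222·√0.2768 = 0.116798
d₁ = (ln(S/K) + (r+σ²/2)T) / (σ√T) = (ln(149.88/153.87) + (0.0582+0.222²/2)·0.2768) / 0.116798 = (-0.026273 + 0.022931) / 0.116798 = -0.028617
d₂ = d₁ − σ√T = -0.028617 − 0.116798 = -0.145415
e^{−rT} = 0.984019
N(d₁) = 0.488585,  N(d₂) = 0.442191
V = S·N(d₁) − K·e^{−rT}·N(d₂) = 73.229105 − 66.952668 = 6.276437 (the quoted price), and the Black–Scholes price is strictly increasing in σ, so σ is unique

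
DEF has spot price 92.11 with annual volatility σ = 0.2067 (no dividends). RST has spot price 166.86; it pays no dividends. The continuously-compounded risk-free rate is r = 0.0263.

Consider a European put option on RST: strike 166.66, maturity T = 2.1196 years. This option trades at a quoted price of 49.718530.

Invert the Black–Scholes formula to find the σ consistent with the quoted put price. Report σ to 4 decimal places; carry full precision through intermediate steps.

sigma = 0.5934

At σ = 0.5934 the Black–Scholes value reproduces the quote:
σ√T = 0.5934·√2.1196 = 0.863922
d₁ = (ln(S/K) + (r+σ²/2)T) / (σ√T) = (ln(166.86/166.66) + (0.0263+0.5934²/2)·2.1196) / 0.863922 = (0.001199 + 0.428926) / 0.863922 = 0.497875
d₂ = d₁ − σ√T = 0.497875 − 0.863922 = -0.366047
e^{−rT} = 0.945780
N(−d₁) = 0.309286,  N(−d₂) = 0.642835
V = K·e^{−rT}·N(−d₂) − S·N(−d₁) = 101.325989 − 51.607459 = 49.718530 (matching the quote); vega is positive throughout, so no other σ reproduces this price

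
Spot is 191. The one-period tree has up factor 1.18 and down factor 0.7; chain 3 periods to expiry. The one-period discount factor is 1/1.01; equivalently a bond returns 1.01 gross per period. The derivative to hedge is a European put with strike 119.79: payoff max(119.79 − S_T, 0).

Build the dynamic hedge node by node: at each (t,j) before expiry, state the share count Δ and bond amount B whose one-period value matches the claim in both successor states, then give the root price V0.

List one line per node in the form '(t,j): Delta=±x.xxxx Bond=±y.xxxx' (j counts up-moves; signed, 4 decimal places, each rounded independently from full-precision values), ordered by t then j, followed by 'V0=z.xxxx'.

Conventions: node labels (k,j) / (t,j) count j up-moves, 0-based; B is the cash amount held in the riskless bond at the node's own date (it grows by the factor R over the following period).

No-arbitrage ⇒ martingale measure with p* = (R−d)/(u−d) = 0.6458.
At maturity the claim pays: V(3,0)=54.2770, V(3,1)=9.3538, V(3,2)=0.0000, V(3,3)=0.0000
Node (2,0) S=93.5900: V=(p*·9.3538+(1−p*)·54.2770)/1.01=25.0140; Δ=(9.3538−54.2770)/(110.4362−65.5130)=-1.0000; B=V−Δ·S=118.6040
Node (2,1) S=157.7660: V=(p*·0.0000+(1−p*)·9.3538)/1.01=3.2800; Δ=(0.0000−9.3538)/(186.1639−110.4362)=-0.1235; B=V−Δ·S=22.7671
Node (2,2) S=265.9484: V=(p*·0.0000+(1−p*)·0.0000)/1.01=0.0000; Δ=(0.0000−0.0000)/(313.8191−186.1639)=0.0000; B=V−Δ·S=0.0000
Node (1,0) S=133.7000: V=(p*·3.2800+(1−p*)·25.0140)/1.01=10.8688; Δ=(3.2800−25.0140)/(157.7660−93.5900)=-0.3387; B=V−Δ·S=56.1478
Node (1,1) S=225.3800: V=(p*·0.0000+(1−p*)·3.2800)/1.01=1.1502; Δ=(0.0000−3.2800)/(265.9484−157.7660)=-0.0303; B=V−Δ·S=7.9835
Node (0,0) S=191.0000: V=(p*·1.1502+(1−p*)·10.8688)/1.01=4.5467; Δ=(1.1502−10.8688)/(225.3800−133.7000)=-0.1060; B=V−Δ·S=24.7938
Sanity check at the root: Δ(0,0)·S0 + B(0,0) reproduces V0 = 4.5467.

(0,0): Delta=-0.1060 Bond=24.7938
(1,0): Delta=-0.3387 Bond=56.1478
(1,1): Delta=-0.0303 Bond=7.9835
(2,0): Delta=-1.0000 Bond=118.6040
(2,1): Delta=-0.1235 Bond=22.7671
(2,2): Delta=0.0000 Bond=0.0000
V0=4.5467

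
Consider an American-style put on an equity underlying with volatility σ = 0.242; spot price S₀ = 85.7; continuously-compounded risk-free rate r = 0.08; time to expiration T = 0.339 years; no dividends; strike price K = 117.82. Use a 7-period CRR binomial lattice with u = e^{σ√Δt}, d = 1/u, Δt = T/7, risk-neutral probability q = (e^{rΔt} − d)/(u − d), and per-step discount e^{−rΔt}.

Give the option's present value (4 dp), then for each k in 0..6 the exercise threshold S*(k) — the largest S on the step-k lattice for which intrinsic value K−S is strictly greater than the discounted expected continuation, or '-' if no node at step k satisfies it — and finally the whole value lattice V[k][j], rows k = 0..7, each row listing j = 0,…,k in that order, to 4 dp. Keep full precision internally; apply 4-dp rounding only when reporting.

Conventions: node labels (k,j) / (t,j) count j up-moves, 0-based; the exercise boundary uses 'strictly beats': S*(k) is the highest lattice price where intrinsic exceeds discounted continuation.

params: Δt=0.04843 u=1.05470 d=0.94814 q=0.52312 e^(-rΔt)=0.99613
t_7 payoffs: 58.7890 52.1545 44.7743 36.5646 27.4323 17.2735 5.9731 0.0000
t_6: node(6,0) S=62.2600 payoff=55.5600 vs cont=55.1045 → 55.5600 [stop]  node(6,1) S=69.2574 payoff=48.5626 vs cont=48.1070 → 48.5626 [stop]  node(6,2) S=77.0413 payoff=40.7787 vs cont=40.3231 → 40.7787 [stop]  node(6,3) S=85.7000 payoff=32.1200 vs cont=31.6644 → 32.1200 [stop]  node(6,4) S=95.3319 payoff=22.4881 vs cont=22.0325 → 22.4881 [stop]  node(6,5) S=106.0463 payoff=11.7737 vs cont=11.3181 → 11.7737 [stop]  node(6,6) S=117.9649 payoff=0.0000 vs cont=2.8374 → 2.8374 [wait]  ⇒ S*(6)=106.0463
t_5: node(5,0) S=65.6655 payoff=52.1545 vs cont=51.6989 → 52.1545 [stop]  node(5,1) S=73.0457 payoff=44.7743 vs cont=44.3187 → 44.7743 [stop]  node(5,2) S=81.2554 payoff=36.5646 vs cont=36.1090 → 36.5646 [stop]  node(5,3) S=90.3877 payoff=27.4323 vs cont=26.9767 → 27.4323 [stop]  node(5,4) S=100.5465 payoff=17.2735 vs cont=16.8179 → 17.2735 [stop]  node(5,5) S=111.8469 payoff=5.9731 vs cont=7.0715 → 7.0715 [wait]  ⇒ S*(5)=100.5465
t_4: node(4,0) S=69.2574 payoff=48.5626 vs cont=48.1070 → 48.5626 [stop]  node(4,1) S=77.0413 payoff=40.7787 vs cont=40.3231 → 40.7787 [stop]  node(4,2) S=85.7000 payoff=32.1200 vs cont=31.6644 → 32.1200 [stop]  node(4,3) S=95.3319 payoff=22.4881 vs cont=22.0325 → 22.4881 [stop]  node(4,4) S=106.0463 payoff=11.7737 vs cont=11.8905 → 11.8905 [wait]  ⇒ S*(4)=95.3319
t_3: node(3,0) S=73.0457 payoff=44.7743 vs cont=44.3187 → 44.7743 [stop]  node(3,1) S=81.2554 payoff=36.5646 vs cont=36.1090 → 36.5646 [stop]  node(3,2) S=90.3877 payoff=27.4323 vs cont=26.9767 → 27.4323 [stop]  node(3,3) S=100.5465 payoff=17.2735 vs cont=16.8788 → 17.2735 [stop]  ⇒ S*(3)=100.5465
t_2: node(2,0) S=77.0413 payoff=40.7787 vs cont=40.3231 → 40.7787 [stop]  node(2,1) S=85.7000 payoff=32.1200 vs cont=31.6644 → 32.1200 [stop]  node(2,2) S=95.3319 payoff=22.4881 vs cont=22.0325 → 22.4881 [stop]  ⇒ S*(2)=95.3319
t_1: node(1,0) S=81.2554 payoff=36.5646 vs cont=36.1090 → 36.5646 [stop]  node(1,1) S=90.3877 payoff=27.4323 vs cont=26.9767 → 27.4323 [stop]  ⇒ S*(1)=90.3877
t_0: node(0,0) S=85.7000 payoff=32.1200 vs cont=31.6644 → 32.1200 [stop]  ⇒ S*(0)=85.7000

price = 32.1200
boundary = 85.7000 90.3877 95.3319 100.5465 95.3319 100.5465 106.0463
tree:
32.1200
36.5646 27.4323
40.7787 32.1200 22.4881
44.7743 36.5646 27.4323 17.2735
48.5626 40.7787 32.1200 22.4881 11.8905
52.1545 44.7743 36.5646 27.4323 17.2735 7.0715
55.5600 48.5626 40.7787 32.1200 22.4881 11.7737 2.8374
58.7890 52.1545 44.7743 36.5646 27.4323 17.2735 5.9731 0.0000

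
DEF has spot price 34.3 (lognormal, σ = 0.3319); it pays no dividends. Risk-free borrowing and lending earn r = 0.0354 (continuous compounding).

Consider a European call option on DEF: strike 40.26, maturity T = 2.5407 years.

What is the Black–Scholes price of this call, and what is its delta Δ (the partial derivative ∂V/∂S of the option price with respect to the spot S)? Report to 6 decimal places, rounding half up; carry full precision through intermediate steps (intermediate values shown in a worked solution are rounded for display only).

σ√T = 0.3319·√2.5407 = 0.529034
d₁ = (ln(S/K) + (r+σ²/2)T) / (σ√T) = (ln(34.3/40.26) + (0.0354+0.3319²/2)·2.5407) / 0.529034 = (-0.160213 + 0.229879) / 0.529034 = 0.131686
d₂ = d₁ − σ√T = 0.131686 − 0.529034 = -0.397348
e^{−rT} = 0.913985
N(d₁) = 0.552384,  N(d₂) = 0.345555
Call price V = S·N(d₁) − K·e^{−rT}·N(d₂) = 18.946760 − 12.715414 = 6.231346
Δ = N(d₁) = 0.552384

price = 6.231346
Δ = 0.552384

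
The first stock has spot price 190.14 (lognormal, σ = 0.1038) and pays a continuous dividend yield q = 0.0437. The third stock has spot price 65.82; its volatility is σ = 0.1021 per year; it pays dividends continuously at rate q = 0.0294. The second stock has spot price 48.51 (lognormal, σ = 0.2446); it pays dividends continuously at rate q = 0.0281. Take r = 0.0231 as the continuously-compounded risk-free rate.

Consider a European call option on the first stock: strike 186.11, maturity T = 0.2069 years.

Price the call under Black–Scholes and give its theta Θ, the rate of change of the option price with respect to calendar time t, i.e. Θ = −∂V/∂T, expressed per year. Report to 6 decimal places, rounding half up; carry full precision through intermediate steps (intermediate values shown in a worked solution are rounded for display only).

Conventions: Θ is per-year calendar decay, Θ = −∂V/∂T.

price = 5.351533
Θ = -5.308941

σ√T = 0.1038·√0.2069 = 0.047215
d₁ = (ln(S/K) + (r−q+σ²/2)T) / (σ√T) = (ln(190.14/186.11) + (0.0231−0.0437+0.1038²/2)·0.2069) / 0.047215 = (0.021423 − 0.003148) / 0.047215 = 0.387066
d₂ = d₁ − σ√T = 0.387066 − 0.047215 = 0.339851
e^{−rT} = 0.995232
e^{−qT} = 0.990999
N(d₁) = 0.650646,  N(d₂) = 0.633016
Call price V = S·e^{−qT}·N(d₁) − K·e^{−rT}·N(d₂) = 122.600373 − 117.248840 = 5.351533
φ(d₁) = (1/√(2π))·e^{−d₁²/2} = 0.370149
Θ = −S·e^{−qT}·φ(d₁)·σ/(2√T) + q·S·e^{−qT}·N(d₁) − r·K·e^{−rT}·N(d₂) = −7.958129 + 5.357636 − 2.708448 = -5.308941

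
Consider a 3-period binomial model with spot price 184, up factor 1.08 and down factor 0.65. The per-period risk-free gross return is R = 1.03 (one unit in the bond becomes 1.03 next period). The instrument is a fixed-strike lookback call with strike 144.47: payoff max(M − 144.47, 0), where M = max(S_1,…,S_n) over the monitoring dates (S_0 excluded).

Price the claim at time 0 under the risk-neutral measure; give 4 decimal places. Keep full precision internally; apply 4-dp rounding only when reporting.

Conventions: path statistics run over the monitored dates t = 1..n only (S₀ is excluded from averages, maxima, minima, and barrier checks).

Under the martingale measure an up-move has probability p* = 0.8837; value the claim as the probability-weighted average of per-path payoffs, discounted 3 periods at R = 1.03.
Enumerate all 2^3 = 8 price paths (U = up ×1.08, D = down ×0.65); each path with k up-moves has probability p*^k·(1−p*)^(3−k).
DDD: M=119.6000, payoff=0.0000, prob=0.001572
UDD: M=198.7200, payoff=54.2500, prob=0.011949
DUD: M=129.1680, payoff=0.0000, prob=0.011949
UUD: M=214.6176, payoff=70.1476, prob=0.090810
DDU: M=119.6000, payoff=0.0000, prob=0.011949
UDU: M=198.7200, payoff=54.2500, prob=0.090810
DUU: M=139.5014, payoff=0.0000, prob=0.090810
UUU: M=231.7870, payoff=87.3170, prob=0.690153
Price = Σ prob·payoff / R^3 = 72.206812 / 1.092727 = 66.0795

price = 66.0795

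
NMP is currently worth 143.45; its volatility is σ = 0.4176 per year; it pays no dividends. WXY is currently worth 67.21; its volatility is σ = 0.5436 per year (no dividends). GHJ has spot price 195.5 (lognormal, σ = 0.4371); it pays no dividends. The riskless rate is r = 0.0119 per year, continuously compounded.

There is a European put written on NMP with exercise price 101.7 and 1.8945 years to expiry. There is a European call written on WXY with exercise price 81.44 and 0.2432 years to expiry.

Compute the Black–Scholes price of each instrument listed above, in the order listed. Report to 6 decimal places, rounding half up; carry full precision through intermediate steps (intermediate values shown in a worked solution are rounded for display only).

price(NMP put K=101.7) = 10.643137
price(WXY call K=81.44) = 2.788820

[NMP put K=101.7]
σ√T = 0.4176·√1.8945 = 0.574788
d₁ = (ln(S/K) + (r+σ²/2)T) / (σ√T) = (ln(143.45/101.7) + (0.0119+0.4176²/2)·1.8945) / 0.574788 = (0.343959 + 0.187735) / 0.574788 = 0.925027
d₂ = d₁ − σ√T = 0.925027 − 0.574788 = 0.350239
e^{−rT} = 0.977708
N(−d₁) = 0.177476,  N(−d₂) = 0.363080
price = K·e^{−rT}·N(−d₂) − S·N(−d₁) = 36.102063 − 25.458926 = 10.643137
[WXY call K=81.44]
σ√T = 0.5436·√0.2432 = 0.268078
d₁ = (ln(S/K) + (r+σ²/2)T) / (σ√T) = (ln(67.21/81.44) + (0.0119+0.5436²/2)·0.2432) / 0.268078 = (-0.192045 + 0.038827) / 0.268078 = -0.571541
d₂ = d₁ − σ√T = -0.571541 − 0.268078 = -0.839619
e^{−rT} = 0.997110
N(d₁) = 0.283817,  N(d₂) = 0.200561
price = S·N(d₁) − K·e^{−rT}·N(d₂) = 19.075313 − 16.286493 = 2.788820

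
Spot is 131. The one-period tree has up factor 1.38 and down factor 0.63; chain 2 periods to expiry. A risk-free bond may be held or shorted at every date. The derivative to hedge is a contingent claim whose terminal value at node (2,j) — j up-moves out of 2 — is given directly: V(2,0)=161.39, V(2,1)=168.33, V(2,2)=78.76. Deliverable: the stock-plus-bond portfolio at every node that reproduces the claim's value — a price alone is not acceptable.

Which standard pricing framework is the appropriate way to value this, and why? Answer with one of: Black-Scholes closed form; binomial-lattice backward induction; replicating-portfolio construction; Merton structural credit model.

framework: replicating-portfolio construction

Key observation: what is demanded is not a single number but the (Δ, B) position at each node of the 1.38/0.63 tree starting at 131; constructing those positions is the replicating-portfolio method.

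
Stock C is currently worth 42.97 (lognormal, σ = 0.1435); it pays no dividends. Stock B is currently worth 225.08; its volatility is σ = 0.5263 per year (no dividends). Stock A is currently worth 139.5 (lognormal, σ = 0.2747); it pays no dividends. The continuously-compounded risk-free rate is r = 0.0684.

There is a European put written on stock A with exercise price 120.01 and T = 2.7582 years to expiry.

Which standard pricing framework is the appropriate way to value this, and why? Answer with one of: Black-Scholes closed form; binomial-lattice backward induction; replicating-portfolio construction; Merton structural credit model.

Key observation: the strike-120.01 put on stock A is European-exercise on a continuously-modelled lognormal underlying, so its value is a single closed-form evaluation.

framework: Black-Scholes closed form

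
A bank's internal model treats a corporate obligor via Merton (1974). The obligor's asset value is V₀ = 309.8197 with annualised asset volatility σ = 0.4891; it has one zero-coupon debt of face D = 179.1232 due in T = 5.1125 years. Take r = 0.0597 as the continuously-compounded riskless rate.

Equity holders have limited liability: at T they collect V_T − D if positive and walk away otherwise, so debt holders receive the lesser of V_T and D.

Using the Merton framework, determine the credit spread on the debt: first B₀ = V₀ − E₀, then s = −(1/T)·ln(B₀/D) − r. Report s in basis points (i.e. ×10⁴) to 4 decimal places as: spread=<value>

spread=426.6803

With assets at 309.8197 and a single debt payment of 179.1232 at 5.1125 years:
d₁ = [ln(V₀/D) + (r + σ²/2)T] / (σ√T)
   = [ln(309.8197/179.1232) + (0.0597 + 0.5·0.4891²)·5.1125] / (0.4891·√5.1125)
   = [0.547917 + 0.916719] / 1.105896 = 1.324388
d₂ = d₁ − σ√T = 1.324388 − 1.105896 = 0.218492
N(d₁) = 0.907313,  N(d₂) = 0.586477,  e^(−rT) = 0.736964
E₀ = V₀·N(d₁) − D·e^(−rT)·N(d₂)
   = 309.8197·0.907313 − 179.1232·0.736964·0.586477 = 203.684125
B₀ = V₀ − E₀ = 309.8197 − 203.684125 = 106.135575
spread = −(1/T)·ln(B₀/D) − r = −(1/5.1125)·ln(106.135575/179.1232) − 0.0597 = 0.04266803
in basis points: 0.04266803 × 10⁴ = 426.6803 bp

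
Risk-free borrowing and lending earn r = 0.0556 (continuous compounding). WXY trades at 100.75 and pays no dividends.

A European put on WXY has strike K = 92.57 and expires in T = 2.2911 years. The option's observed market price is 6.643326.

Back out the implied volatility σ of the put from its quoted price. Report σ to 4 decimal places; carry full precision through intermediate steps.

sigma = 0.2616

At σ = 0.2616 the Black–Scholes value reproduces the quote:
σ√T = 0.2616·√2.2911 = 0.395968
d₁ = (ln(S/K) + (r+σ²/2)T) / (σ√T) = (ln(100.75/92.57) + (0.0556+0.2616²/2)·2.2911) / 0.395968 = (0.084677 + 0.205780) / 0.395968 = 0.733538
d₂ = d₁ − σ√T = 0.733538 − 0.395968 = 0.337571
e^{−rT} = 0.880395
N(−d₁) = 0.231615,  N(−d₂) = 0.367843
V = K·e^{−rT}·N(−d₂) − S·N(−d₁) = 29.978547 − 23.335222 = 6.643326 (equal to the quote); since ∂V/∂σ > 0 for all σ, the implied volatility is unique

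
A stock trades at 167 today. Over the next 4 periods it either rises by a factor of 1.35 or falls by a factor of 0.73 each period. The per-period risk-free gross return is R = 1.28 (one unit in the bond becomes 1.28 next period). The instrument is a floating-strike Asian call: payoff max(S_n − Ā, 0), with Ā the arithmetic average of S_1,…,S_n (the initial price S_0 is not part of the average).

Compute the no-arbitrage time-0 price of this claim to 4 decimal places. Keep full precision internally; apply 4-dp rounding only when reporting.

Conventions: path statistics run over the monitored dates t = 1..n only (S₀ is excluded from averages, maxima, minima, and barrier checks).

price = 48.0087

No-arbitrage gives p* = (R−d)/(u−d) = 0.8871: enumerate every path, weight its payoff by its p*-probability, and discount by R^4.
Enumerate all 2^4 = 16 price paths (U = up ×1.35, D = down ×0.73); each path with k up-moves has probability p*^k·(1−p*)^(4−k).
DDDD: Ā=80.8238, payoff=0.0000, prob=0.000162
UDDD: Ā=149.4687, payoff=0.0000, prob=0.001277
DUDD: Ā=123.5837, payoff=0.0000, prob=0.001277
UUDD: Ā=228.5451, payoff=0.0000, prob=0.010031
DDUD: Ā=104.6876, payoff=0.0000, prob=0.001277
UDUD: Ā=193.6004, payoff=0.0000, prob=0.010031
DUUD: Ā=167.7154, payoff=0.0000, prob=0.010031
UUUD: Ā=310.1586, payoff=0.0000, prob=0.078817
DDDU: Ā=90.8935, payoff=0.0000, prob=0.001277
UDDU: Ā=168.0907, payoff=0.0000, prob=0.010031
DUDU: Ā=142.2057, payoff=19.9864, prob=0.010031
UUDU: Ā=262.9832, payoff=36.9611, prob=0.078817
DDUU: Ā=123.3097, payoff=38.8824, prob=0.010031
UDUU: Ā=228.0384, payoff=71.9059, prob=0.078817
DUUU: Ā=202.1534, payoff=97.7909, prob=0.078817
UUUU: Ā=373.8454, payoff=180.8461, prob=0.619276
Price = Σ prob·payoff / R^4 = 128.872260 / 2.684355 = 48.0087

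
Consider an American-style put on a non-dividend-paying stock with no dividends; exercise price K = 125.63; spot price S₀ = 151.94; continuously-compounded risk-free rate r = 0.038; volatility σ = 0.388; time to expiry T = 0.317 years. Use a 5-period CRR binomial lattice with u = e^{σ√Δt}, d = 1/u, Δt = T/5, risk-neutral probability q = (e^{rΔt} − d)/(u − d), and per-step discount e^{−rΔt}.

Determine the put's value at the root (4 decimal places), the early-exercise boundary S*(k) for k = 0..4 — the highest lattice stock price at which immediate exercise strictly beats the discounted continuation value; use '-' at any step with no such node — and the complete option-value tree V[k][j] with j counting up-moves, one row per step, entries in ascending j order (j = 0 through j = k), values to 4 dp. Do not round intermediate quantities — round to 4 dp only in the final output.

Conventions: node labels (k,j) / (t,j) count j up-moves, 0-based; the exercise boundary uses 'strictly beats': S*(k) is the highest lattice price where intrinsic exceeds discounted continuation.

price = 3.1849
boundary = - - - - 102.7914
tree:
3.1849
5.4370 0.8369
9.0821 1.6383 0.0000
14.7228 3.2071 0.0000 0.0000
22.8386 6.2780 0.0000 0.0000 0.0000
32.4059 12.2893 0.0000 0.0000 0.0000 0.0000

params: Δt=0.06340 u=1.10263 d=0.90692 q=0.48792 e^(-rΔt)=0.99759
t_5 payoffs: 32.4059 12.2893 0.0000 0.0000 0.0000 0.0000
t_4: node(4,0) S=102.7914 payoff=22.8386 vs cont=22.5363 → 22.8386 [stop]  node(4,1) S=124.9725 payoff=0.6575 vs cont=6.2780 → 6.2780 [wait]  node(4,2) S=151.9400 payoff=0.0000 vs cont=0.0000 → 0.0000 [wait]  node(4,3) S=184.7267 payoff=0.0000 vs cont=0.0000 → 0.0000 [wait]  node(4,4) S=224.5884 payoff=0.0000 vs cont=0.0000 → 0.0000 [wait]  ⇒ S*(4)=102.7914
t_3: node(3,0) S=113.3407 payoff=12.2893 vs cont=14.7228 → 14.7228 [wait]  node(3,1) S=137.7981 payoff=0.0000 vs cont=3.2071 → 3.2071 [wait]  node(3,2) S=167.5332 payoff=0.0000 vs cont=0.0000 → 0.0000 [wait]  node(3,3) S=203.6847 payoff=0.0000 vs cont=0.0000 → 0.0000 [wait]  ⇒ S*(3)=-
t_2: node(2,0) S=124.9725 payoff=0.6575 vs cont=9.0821 → 9.0821 [wait]  node(2,1) S=151.9400 payoff=0.0000 vs cont=1.6383 → 1.6383 [wait]  node(2,2) S=184.7267 payoff=0.0000 vs cont=0.0000 → 0.0000 [wait]  ⇒ S*(2)=-
t_1: node(1,0) S=137.7981 payoff=0.0000 vs cont=5.4370 → 5.4370 [wait]  node(1,1) S=167.5332 payoff=0.0000 vs cont=0.8369 → 0.8369 [wait]  ⇒ S*(1)=-
t_0: node(0,0) S=151.9400 payoff=0.0000 vs cont=3.1849 → 3.1849 [wait]  ⇒ S*(0)=-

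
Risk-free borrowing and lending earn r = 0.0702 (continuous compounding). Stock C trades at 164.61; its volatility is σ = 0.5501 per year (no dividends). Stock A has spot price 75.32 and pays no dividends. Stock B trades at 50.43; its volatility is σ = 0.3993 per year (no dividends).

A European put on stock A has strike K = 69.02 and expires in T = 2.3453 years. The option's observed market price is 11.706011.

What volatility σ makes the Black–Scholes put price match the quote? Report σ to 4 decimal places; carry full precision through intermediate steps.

sigma = 0.4755

At σ = 0.4755 the Black–Scholes value reproduces the quote:
σ√T = 0.4755·√2.3453 = 0.728198
d₁ = (ln(S/K) + (r+σ²/2)T) / (σ√T) = (ln(75.32/69.02) + (0.0702+0.4755²/2)·2.3453) / 0.728198 = (0.087349 + 0.429777) / 0.728198 = 0.710144
d₂ = d₁ − σ√T = 0.710144 − 0.728198 = -0.018054
e^{−rT} = 0.848199
N(−d₁) = 0.238807,  N(−d₂) = 0.507202
V = K·e^{−rT}·N(−d₂) − S·N(−d₁) = 29.692981 − 17.986969 = 11.706011 (the observed quote) — the price is monotone increasing in volatility, hence this σ is the only solution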